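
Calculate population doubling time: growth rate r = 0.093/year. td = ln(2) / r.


td = ln(2) / 0.093 = 0.693147 / 0.093 = 7.45319 ≈ 7.5 years

7.5 years


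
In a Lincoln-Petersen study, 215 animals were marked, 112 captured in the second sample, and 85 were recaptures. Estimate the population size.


N = M * C / R = 215 * 112 / 85 = 24080 / 85 = 283.29 ≈ 283

283 individuals


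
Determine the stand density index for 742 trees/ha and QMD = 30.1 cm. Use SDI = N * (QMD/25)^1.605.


QMD/25 = 30.1/25 = 1.204
(1.204)^1.605 = exp(1.605 * ln(1.204)) = exp(1.605 * 0.185649) = exp(0.297967) = 1.34712
SDI = 742 * 1.34712 = 999.563 ≈ 1000

1000


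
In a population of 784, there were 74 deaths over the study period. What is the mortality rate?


Mortality rate = 74 / 784 = 0.094388 ≈ 0.0944

0.0944


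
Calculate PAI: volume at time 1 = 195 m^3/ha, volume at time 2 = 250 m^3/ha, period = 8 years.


PAI = (V2 - V1) / period = (250 - 195) / 8 = 55 / 8 = 6.8750 ≈ 6.88 m^3/ha/yr

6.88 m^3/ha/yr


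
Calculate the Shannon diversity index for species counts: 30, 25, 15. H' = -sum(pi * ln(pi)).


Total N = 30 + 25 + 15 = 70
Per-species terms:
  p = 30/70 = 0.428571; ln(p) = -0.847299; p*ln(p) = 0.428571 * (-0.847299) = -0.363128
  p = 25/70 = 0.357143; ln(p) = -1.029619; p*ln(p) = 0.357143 * (-1.029619) = -0.367721
  p = 15/70 = 0.214286; ln(p) = -1.540444; p*ln(p) = 0.214286 * (-1.540444) = -0.330096
sum(p*ln(p)) = (-0.363128) + (-0.367721) + (-0.330096) = -1.060945
H' = -(-1.060945) = 1.060945 ≈ 1.0609

1.0609


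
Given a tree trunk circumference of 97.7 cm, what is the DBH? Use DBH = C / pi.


DBH = C / pi = 97.7 / 3.141593 = 31.0989 ≈ 31.10 cm

31.10 cm


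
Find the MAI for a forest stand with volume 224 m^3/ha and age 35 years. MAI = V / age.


MAI = 224 / 35 = 6.40 m^3/ha/yr

6.40 m^3/ha/yr


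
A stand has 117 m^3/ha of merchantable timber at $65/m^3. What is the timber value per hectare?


Value = 117 * 65 = $7605/ha

$7605/ha


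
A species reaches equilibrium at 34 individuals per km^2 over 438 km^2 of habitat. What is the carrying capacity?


K = 34 * 438 = 14892 individuals

14892 individuals


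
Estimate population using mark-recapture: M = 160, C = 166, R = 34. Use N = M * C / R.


N = M * C / R = 160 * 166 / 34 = 26560 / 34 = 781.18 ≈ 781

781 individuals


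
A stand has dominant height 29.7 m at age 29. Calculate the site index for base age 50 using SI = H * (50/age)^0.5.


50/29 = 1.72414
(1.72414)^0.5 = 1.31307
SI = 29.7 * 1.31307 = 38.9982 ≈ 39.0 m

39.0 m


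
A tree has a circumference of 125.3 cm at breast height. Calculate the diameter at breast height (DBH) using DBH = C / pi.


DBH = C / pi = 125.3 / 3.141593 = 39.8842 ≈ 39.88 cm

39.88 cm


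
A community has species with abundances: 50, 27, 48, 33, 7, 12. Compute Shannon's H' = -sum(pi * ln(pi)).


Total N = 50 + 27 + 48 + 33 + 7 + 12 = 177
Per-species terms:
  p = 50/177 = 0.282486; ln(p) = -1.264126; p*ln(p) = 0.282486 * (-1.264126) = -0.357098
  p = 27/177 = 0.152542; ln(p) = -1.880315; p*ln(p) = 0.152542 * (-1.880315) = -0.286827
  p = 48/177 = 0.271186; ln(p) = -1.304950; p*ln(p) = 0.271186 * (-1.304950) = -0.353884
  p = 33/177 = 0.186441; ln(p) = -1.679640; p*ln(p) = 0.186441 * (-1.679640) = -0.313154
  p = 7/177 = 0.039548; ln(p) = -3.230240; p*ln(p) = 0.039548 * (-3.230240) = -0.127750
  p = 12/177 = 0.067797; ln(p) = -2.691237; p*ln(p) = 0.067797 * (-2.691237) = -0.182458
sum(p*ln(p)) = (-0.357098) + (-0.286827) + (-0.353884) + (-0.313154) + (-0.127750) + (-0.182458) = -1.621171
H' = -(-1.621171) = 1.621171 ≈ 1.6212

1.6212


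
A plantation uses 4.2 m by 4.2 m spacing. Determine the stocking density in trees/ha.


N = 10000 / 4.2^2 = 10000 / 17.64 = 566.893 ≈ 567 trees/ha

567 trees/ha


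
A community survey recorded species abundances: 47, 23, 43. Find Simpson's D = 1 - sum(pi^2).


Total N = 47 + 23 + 43 = 113
Per-species terms:
  p = 47/113 = 0.415929; p^2 = 0.415929^2 = 0.172997
  p = 23/113 = 0.203540; p^2 = 0.203540^2 = 0.041429
  p = 43/113 = 0.380531; p^2 = 0.380531^2 = 0.144804
sum(p^2) = 0.172997 + 0.041429 + 0.144804 = 0.359230
D = 1 - 0.359230 = 0.640770 ≈ 0.6408

0.6408


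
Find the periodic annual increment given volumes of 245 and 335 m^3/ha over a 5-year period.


PAI = (V2 - V1) / period = (335 - 245) / 5 = 90 / 5 = 18.00 m^3/ha/yr

18.00 m^3/ha/yr


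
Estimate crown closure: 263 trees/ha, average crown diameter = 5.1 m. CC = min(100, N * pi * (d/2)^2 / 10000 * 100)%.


(d/2)^2 = (5.1/2)^2 = 2.55^2 = 6.5025
Crown area = 3.141593 * 6.5025 = 20.4282 m^2
N * area / 10000 * 100 = 263 * 20.4282 / 10000 * 100 = 53.7262
CC = min(100, 53.7262) = 53.7262 ≈ 53.7%

53.7%


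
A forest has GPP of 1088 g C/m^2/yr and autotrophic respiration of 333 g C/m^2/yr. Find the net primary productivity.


NPP = GPP - Ra = 1088 - 333 = 755 g C/m^2/yr

755 g C/m^2/yr


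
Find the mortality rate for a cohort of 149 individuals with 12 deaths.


Mortality rate = 12 / 149 = 0.080537 ≈ 0.0805

0.0805


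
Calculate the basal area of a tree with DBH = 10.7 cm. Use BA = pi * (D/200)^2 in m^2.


D/200 = 10.7/200 = 0.0535 m
(D/200)^2 = 0.0535^2 = 0.00286225
BA = 3.141593 * 0.00286225 = 0.00899202 ≈ 0.0090 m^2

0.0090 m^2


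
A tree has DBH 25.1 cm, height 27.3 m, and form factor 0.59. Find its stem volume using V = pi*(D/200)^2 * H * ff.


(D/200)^2 = (25.1/200)^2 = 0.1255^2 = 0.01575025
BA = 3.141593 * 0.01575025 = 0.0494809 m^2
V = 0.0494809 * 27.3 * 0.59 = 0.796989 ≈ 0.797 m^3

0.797 m^3


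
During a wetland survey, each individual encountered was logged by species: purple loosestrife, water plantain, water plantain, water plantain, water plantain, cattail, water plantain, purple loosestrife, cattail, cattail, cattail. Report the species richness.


Total individuals logged = 11
Distinct species (count of individuals): purple loosestrife (2), water plantain (5), cattail (4)
Species richness = number of distinct species = 3

3


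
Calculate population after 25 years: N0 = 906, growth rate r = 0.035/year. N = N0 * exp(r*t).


r*t = 0.035 * 25 = 0.875
exp(0.875) = 2.39888
N = 906 * 2.39888 = 2173.39 ≈ 2173

2173


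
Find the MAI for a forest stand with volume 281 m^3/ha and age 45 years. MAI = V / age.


MAI = 281 / 45 = 6.2444 ≈ 6.24 m^3/ha/yr

6.24 m^3/ha/yr


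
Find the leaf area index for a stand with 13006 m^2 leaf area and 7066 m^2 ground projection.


LAI = 13006 / 7066 = 1.8406 ≈ 1.84

1.84


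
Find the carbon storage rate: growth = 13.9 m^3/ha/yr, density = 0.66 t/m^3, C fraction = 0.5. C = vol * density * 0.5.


C = 13.9 * 0.66 * 0.5 = 4.587 ≈ 4.59 t C/ha/yr

4.59 t C/ha/yr


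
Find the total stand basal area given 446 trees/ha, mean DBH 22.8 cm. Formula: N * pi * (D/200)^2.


(D/200)^2 = (22.8/200)^2 = 0.114^2 = 0.012996
Individual BA = 3.141593 * 0.012996 = 0.0408281 m^2
Stand BA = 446 * 0.0408281 = 18.2093 ≈ 18.21 m^2/ha

18.21 m^2/ha


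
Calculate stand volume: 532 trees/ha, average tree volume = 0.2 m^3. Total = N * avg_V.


V_stand = 532 * 0.2 = 106.4 m^3/ha

106.4 m^3/ha


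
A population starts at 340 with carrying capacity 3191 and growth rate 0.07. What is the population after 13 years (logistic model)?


(K - N0)/N0 = (3191 - 340)/340 = 2851/340 = 8.38529
r*t = 0.07 * 13 = 0.91; exp(-0.91) = 0.402524
8.38529 * 0.402524 = 3.37528
1 + 3.37528 = 4.37528
N = 3191 / 4.37528 = 729.325 ≈ 729

729


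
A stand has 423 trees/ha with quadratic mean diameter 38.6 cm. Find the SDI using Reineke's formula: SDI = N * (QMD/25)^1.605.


QMD/25 = 38.6/25 = 1.544
(1.544)^1.605 = exp(1.605 * ln(1.544)) = exp(1.605 * 0.434376) = exp(0.697173) = 2.00807
SDI = 423 * 2.00807 = 849.414 ≈ 849

849


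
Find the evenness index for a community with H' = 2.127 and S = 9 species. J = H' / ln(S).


ln(9) = 2.19722
J = H' / ln(S) = 2.127 / 2.19722 = 0.968041 ≈ 0.9680

0.9680


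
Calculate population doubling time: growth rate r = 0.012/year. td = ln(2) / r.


td = ln(2) / 0.012 = 0.693147 / 0.012 = 57.7623 ≈ 57.8 years

57.8 years


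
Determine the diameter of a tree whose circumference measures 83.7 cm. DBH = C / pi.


DBH = C / pi = 83.7 / 3.141593 = 26.6425 ≈ 26.64 cm

26.64 cm


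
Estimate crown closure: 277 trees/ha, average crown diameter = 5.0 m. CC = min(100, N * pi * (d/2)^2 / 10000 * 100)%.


(d/2)^2 = (5.0/2)^2 = 2.5^2 = 6.25
Crown area = 3.141593 * 6.25 = 19.6350 m^2
N * area / 10000 * 100 = 277 * 19.6350 / 10000 * 100 = 54.3890
CC = min(100, 54.3890) = 54.3890 ≈ 54.4%

54.4%


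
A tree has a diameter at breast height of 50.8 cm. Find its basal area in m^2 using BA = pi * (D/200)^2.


D/200 = 50.8/200 = 0.254 m
(D/200)^2 = 0.254^2 = 0.064516
BA = 3.141593 * 0.064516 = 0.202683 ≈ 0.2027 m^2

0.2027 m^2


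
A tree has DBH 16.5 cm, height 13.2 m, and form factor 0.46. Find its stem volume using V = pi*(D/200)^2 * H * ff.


(D/200)^2 = (16.5/200)^2 = 0.0825^2 = 0.00680625
BA = 3.141593 * 0.00680625 = 0.0213825 m^2
V = 0.0213825 * 13.2 * 0.46 = 0.129835 ≈ 0.130 m^3

0.130 m^3


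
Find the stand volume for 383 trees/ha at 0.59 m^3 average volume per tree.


V_stand = 383 * 0.59 = 225.97 ≈ 226.0 m^3/ha

226.0 m^3/ha


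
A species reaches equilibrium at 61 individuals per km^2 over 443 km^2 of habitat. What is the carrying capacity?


K = 61 * 443 = 27023 individuals

27023 individuals


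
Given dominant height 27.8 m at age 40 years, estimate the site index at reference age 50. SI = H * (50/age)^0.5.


50/40 = 1.25000
(1.25000)^0.5 = 1.11803
SI = 27.8 * 1.11803 = 31.0812 ≈ 31.1 m

31.1 m


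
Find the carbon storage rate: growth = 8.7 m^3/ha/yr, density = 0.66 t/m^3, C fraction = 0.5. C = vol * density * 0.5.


C = 8.7 * 0.66 * 0.5 = 2.871 ≈ 2.87 t C/ha/yr

2.87 t C/ha/yr


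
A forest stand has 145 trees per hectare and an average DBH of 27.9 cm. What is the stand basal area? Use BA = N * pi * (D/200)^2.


(D/200)^2 = (27.9/200)^2 = 0.1395^2 = 0.01946025
Individual BA = 3.141593 * 0.01946025 = 0.0611362 m^2
Stand BA = 145 * 0.0611362 = 8.86475 ≈ 8.86 m^2/ha

8.86 m^2/ha


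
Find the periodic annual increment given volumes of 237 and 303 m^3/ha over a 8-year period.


PAI = (V2 - V1) / period = (303 - 237) / 8 = 66 / 8 = 8.25 m^3/ha/yr

8.25 m^3/ha/yr


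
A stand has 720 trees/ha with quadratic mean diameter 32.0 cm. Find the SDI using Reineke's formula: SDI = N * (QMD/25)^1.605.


QMD/25 = 32.0/25 = 1.28
(1.28)^1.605 = exp(1.605 * ln(1.28)) = exp(1.605 * 0.246860) = exp(0.396210) = 1.48618
SDI = 720 * 1.48618 = 1070.05 ≈ 1070

1070


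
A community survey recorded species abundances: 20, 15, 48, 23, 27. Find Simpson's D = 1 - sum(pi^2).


Total N = 20 + 15 + 48 + 23 + 27 = 133
Per-species terms:
  p = 20/133 = 0.150376; p^2 = 0.150376^2 = 0.022613
  p = 15/133 = 0.112782; p^2 = 0.112782^2 = 0.012720
  p = 48/133 = 0.360902; p^2 = 0.360902^2 = 0.130250
  p = 23/133 = 0.172932; p^2 = 0.172932^2 = 0.029905
  p = 27/133 = 0.203008; p^2 = 0.203008^2 = 0.041212
sum(p^2) = 0.022613 + 0.012720 + 0.130250 + 0.029905 + 0.041212 = 0.236700
D = 1 - 0.236700 = 0.763300 ≈ 0.7633

0.7633


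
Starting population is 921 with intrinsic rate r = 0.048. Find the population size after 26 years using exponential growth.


r*t = 0.048 * 26 = 1.248
exp(1.248) = 3.48337
N = 921 * 3.48337 = 3208.18 ≈ 3208

3208


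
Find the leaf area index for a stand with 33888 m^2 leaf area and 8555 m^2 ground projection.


LAI = 33888 / 8555 = 3.9612 ≈ 3.96

3.96


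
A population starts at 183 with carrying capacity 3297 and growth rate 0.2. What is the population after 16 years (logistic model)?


(K - N0)/N0 = (3297 - 183)/183 = 3114/183 = 17.0164
r*t = 0.2 * 16 = 3.2; exp(-3.2) = 0.0407622
17.0164 * 0.0407622 = 0.693626
1 + 0.693626 = 1.69363
N = 3297 / 1.69363 = 1946.71 ≈ 1947

1947


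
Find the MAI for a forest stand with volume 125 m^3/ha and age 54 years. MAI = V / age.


MAI = 125 / 54 = 2.3148 ≈ 2.31 m^3/ha/yr

2.31 m^3/ha/yr


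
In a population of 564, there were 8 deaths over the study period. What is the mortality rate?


Mortality rate = 8 / 564 = 0.014184 ≈ 0.0142

0.0142


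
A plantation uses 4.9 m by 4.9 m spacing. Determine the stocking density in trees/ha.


N = 10000 / 4.9^2 = 10000 / 24.01 = 416.493 ≈ 416 trees/ha

416 trees/ha


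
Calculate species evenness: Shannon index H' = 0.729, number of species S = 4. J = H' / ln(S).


ln(4) = 1.38629
J = H' / ln(S) = 0.729 / 1.38629 = 0.525864 ≈ 0.5259

0.5259


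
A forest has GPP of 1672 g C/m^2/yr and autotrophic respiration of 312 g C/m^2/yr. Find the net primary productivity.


NPP = GPP - Ra = 1672 - 312 = 1360 g C/m^2/yr

1360 g C/m^2/yr


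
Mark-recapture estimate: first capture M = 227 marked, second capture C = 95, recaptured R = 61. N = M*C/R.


N = M * C / R = 227 * 95 / 61 = 21565 / 61 = 353.52 ≈ 354

354 individuals


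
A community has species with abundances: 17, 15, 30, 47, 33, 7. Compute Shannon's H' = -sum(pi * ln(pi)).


Total N = 17 + 15 + 30 + 47 + 33 + 7 = 149
Per-species terms:
  p = 17/149 = 0.114094; ln(p) = -2.170733; p*ln(p) = 0.114094 * (-2.170733) = -0.247668
  p = 15/149 = 0.100671; ln(p) = -2.295898; p*ln(p) = 0.100671 * (-2.295898) = -0.231130
  p = 30/149 = 0.201342; ln(p) = -1.602750; p*ln(p) = 0.201342 * (-1.602750) = -0.322701
  p = 47/149 = 0.315436; ln(p) = -1.153799; p*ln(p) = 0.315436 * (-1.153799) = -0.363950
  p = 33/149 = 0.221477; ln(p) = -1.507437; p*ln(p) = 0.221477 * (-1.507437) = -0.333863
  p = 7/149 = 0.046980; ln(p) = -3.058033; p*ln(p) = 0.046980 * (-3.058033) = -0.143666
sum(p*ln(p)) = (-0.247668) + (-0.231130) + (-0.322701) + (-0.363950) + (-0.333863) + (-0.143666) = -1.642978
H' = -(-1.642978) = 1.642978 ≈ 1.6430

1.6430


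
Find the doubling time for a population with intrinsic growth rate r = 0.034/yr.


td = ln(2) / 0.034 = 0.693147 / 0.034 = 20.3867 ≈ 20.4 years

20.4 years


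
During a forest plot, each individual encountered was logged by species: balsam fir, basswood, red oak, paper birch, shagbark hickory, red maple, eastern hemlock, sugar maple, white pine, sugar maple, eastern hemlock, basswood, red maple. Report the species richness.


Total individuals logged = 13
Distinct species (count of individuals): balsam fir (1), basswood (2), red oak (1), paper birch (1), shagbark hickory (1), red maple (2), eastern hemlock (2), sugar maple (2), white pine (1)
Species richness = number of distinct species = 9

9


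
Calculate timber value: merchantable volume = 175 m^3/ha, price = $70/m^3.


Value = 175 * 70 = $12250/ha

$12250/ha


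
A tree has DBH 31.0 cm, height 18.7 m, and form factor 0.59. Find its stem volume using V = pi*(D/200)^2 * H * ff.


(D/200)^2 = (31.0/200)^2 = 0.155^2 = 0.024025
BA = 3.141593 * 0.024025 = 0.0754768 m^2
V = 0.0754768 * 18.7 * 0.59 = 0.832736 ≈ 0.833 m^3

0.833 m^3


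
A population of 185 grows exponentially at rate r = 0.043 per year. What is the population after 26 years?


r*t = 0.043 * 26 = 1.118
exp(1.118) = 3.05873
N = 185 * 3.05873 = 565.865 ≈ 566

566


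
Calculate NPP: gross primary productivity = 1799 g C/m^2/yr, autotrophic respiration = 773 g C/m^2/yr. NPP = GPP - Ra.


NPP = GPP - Ra = 1799 - 773 = 1026 g C/m^2/yr

1026 g C/m^2/yr


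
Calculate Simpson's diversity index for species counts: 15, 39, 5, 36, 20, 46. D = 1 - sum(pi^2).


Total N = 15 + 39 + 5 + 36 + 20 + 46 = 161
Per-species terms:
  p = 15/161 = 0.093168; p^2 = 0.093168^2 = 0.008680
  p = 39/161 = 0.242236; p^2 = 0.242236^2 = 0.058678
  p = 5/161 = 0.031056; p^2 = 0.031056^2 = 0.000964
  p = 36/161 = 0.223602; p^2 = 0.223602^2 = 0.049998
  p = 20/161 = 0.124224; p^2 = 0.124224^2 = 0.015432
  p = 46/161 = 0.285714; p^2 = 0.285714^2 = 0.081632
sum(p^2) = 0.008680 + 0.058678 + 0.000964 + 0.049998 + 0.015432 + 0.081632 = 0.215384
D = 1 - 0.215384 = 0.784616 ≈ 0.7846

0.7846


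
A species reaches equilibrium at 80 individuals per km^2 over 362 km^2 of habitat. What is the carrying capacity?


K = 80 * 362 = 28960 individuals

28960 individuals


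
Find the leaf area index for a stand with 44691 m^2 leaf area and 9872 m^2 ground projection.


LAI = 44691 / 9872 = 4.5270 ≈ 4.53

4.53


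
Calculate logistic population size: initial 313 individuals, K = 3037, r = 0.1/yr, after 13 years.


(K - N0)/N0 = (3037 - 313)/313 = 2724/313 = 8.70288
r*t = 0.1 * 13 = 1.3; exp(-1.3) = 0.272532
8.70288 * 0.272532 = 2.37181
1 + 2.37181 = 3.37181
N = 3037 / 3.37181 = 900.703 ≈ 901

901


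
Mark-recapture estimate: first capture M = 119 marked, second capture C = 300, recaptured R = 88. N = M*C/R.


N = M * C / R = 119 * 300 / 88 = 35700 / 88 = 405.68 ≈ 406

406 individuals


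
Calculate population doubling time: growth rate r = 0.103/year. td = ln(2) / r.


td = ln(2) / 0.103 = 0.693147 / 0.103 = 6.72958 ≈ 6.7 years

6.7 years


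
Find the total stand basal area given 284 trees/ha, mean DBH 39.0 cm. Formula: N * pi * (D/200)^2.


(D/200)^2 = (39.0/200)^2 = 0.195^2 = 0.038025
Individual BA = 3.141593 * 0.038025 = 0.119459 m^2
Stand BA = 284 * 0.119459 = 33.9264 ≈ 33.93 m^2/ha

33.93 m^2/ha


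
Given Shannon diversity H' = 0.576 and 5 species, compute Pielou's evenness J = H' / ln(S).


ln(5) = 1.60944
J = H' / ln(S) = 0.576 / 1.60944 = 0.357888 ≈ 0.3579

0.3579


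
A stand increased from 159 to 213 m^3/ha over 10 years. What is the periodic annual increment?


PAI = (V2 - V1) / period = (213 - 159) / 10 = 54 / 10 = 5.40 m^3/ha/yr

5.40 m^3/ha/yr


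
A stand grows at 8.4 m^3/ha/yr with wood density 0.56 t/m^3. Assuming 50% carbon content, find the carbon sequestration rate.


C = 8.4 * 0.56 * 0.5 = 2.352 ≈ 2.35 t C/ha/yr

2.35 t C/ha/yr


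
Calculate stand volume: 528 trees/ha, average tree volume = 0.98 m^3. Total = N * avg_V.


V_stand = 528 * 0.98 = 517.44 ≈ 517.4 m^3/ha

517.4 m^3/ha


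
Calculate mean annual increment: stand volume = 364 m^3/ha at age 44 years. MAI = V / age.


MAI = 364 / 44 = 8.2727 ≈ 8.27 m^3/ha/yr

8.27 m^3/ha/yr


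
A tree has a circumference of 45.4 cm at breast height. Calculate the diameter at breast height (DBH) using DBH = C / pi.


DBH = C / pi = 45.4 / 3.141593 = 14.4513 ≈ 14.45 cm

14.45 cm


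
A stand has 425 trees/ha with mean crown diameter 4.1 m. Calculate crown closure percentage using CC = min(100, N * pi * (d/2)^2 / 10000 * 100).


(d/2)^2 = (4.1/2)^2 = 2.05^2 = 4.2025
Crown area = 3.141593 * 4.2025 = 13.2025 m^2
N * area / 10000 * 100 = 425 * 13.2025 / 10000 * 100 = 56.1106
CC = min(100, 56.1106) = 56.1106 ≈ 56.1%

56.1%


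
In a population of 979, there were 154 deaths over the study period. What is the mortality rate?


Mortality rate = 154 / 979 = 0.157303 ≈ 0.1573

0.1573


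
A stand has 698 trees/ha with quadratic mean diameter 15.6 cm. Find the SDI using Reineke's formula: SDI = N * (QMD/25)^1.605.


QMD/25 = 15.6/25 = 0.624
(0.624)^1.605 = exp(1.605 * ln(0.624)) = exp(1.605 * (-0.471605)) = exp(-0.756926) = 0.469106
SDI = 698 * 0.469106 = 327.436 ≈ 327

327


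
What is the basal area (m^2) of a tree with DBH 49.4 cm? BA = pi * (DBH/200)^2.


D/200 = 49.4/200 = 0.247 m
(D/200)^2 = 0.247^2 = 0.061009
BA = 3.141593 * 0.061009 = 0.191665 ≈ 0.1917 m^2

0.1917 m^2


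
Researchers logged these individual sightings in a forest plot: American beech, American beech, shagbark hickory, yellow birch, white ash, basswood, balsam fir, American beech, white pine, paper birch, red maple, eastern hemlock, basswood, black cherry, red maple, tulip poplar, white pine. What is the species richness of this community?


Total individuals logged = 17
Distinct species (count of individuals): American beech (3), shagbark hickory (1), yellow birch (1), white ash (1), basswood (2), balsam fir (1), white pine (2), paper birch (1), red maple (2), eastern hemlock (1), black cherry (1), tulip poplar (1)
Species richness = number of distinct species = 12

12


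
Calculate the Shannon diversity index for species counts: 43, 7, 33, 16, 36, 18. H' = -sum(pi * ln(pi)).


Total N = 43 + 7 + 33 + 16 + 36 + 18 = 153
Per-species terms:
  p = 43/153 = 0.281046; ln(p) = -1.269237; p*ln(p) = 0.281046 * (-1.269237) = -0.356714
  p = 7/153 = 0.045752; ln(p) = -3.084520; p*ln(p) = 0.045752 * (-3.084520) = -0.141123
  p = 33/153 = 0.215686; ln(p) = -1.533932; p*ln(p) = 0.215686 * (-1.533932) = -0.330848
  p = 16/153 = 0.104575; ln(p) = -2.257851; p*ln(p) = 0.104575 * (-2.257851) = -0.236115
  p = 36/153 = 0.235294; ln(p) = -1.446919; p*ln(p) = 0.235294 * (-1.446919) = -0.340451
  p = 18/153 = 0.117647; ln(p) = -2.140067; p*ln(p) = 0.117647 * (-2.140067) = -0.251772
sum(p*ln(p)) = (-0.356714) + (-0.141123) + (-0.330848) + (-0.236115) + (-0.340451) + (-0.251772) = -1.657023
H' = -(-1.657023) = 1.657023 ≈ 1.6570

1.6570


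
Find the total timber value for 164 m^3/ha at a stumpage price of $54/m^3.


Value = 164 * 54 = $8856/ha

$8856/ha


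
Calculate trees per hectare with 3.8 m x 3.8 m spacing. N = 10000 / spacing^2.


N = 10000 / 3.8^2 = 10000 / 14.44 = 692.521 ≈ 693 trees/ha

693 trees/ha


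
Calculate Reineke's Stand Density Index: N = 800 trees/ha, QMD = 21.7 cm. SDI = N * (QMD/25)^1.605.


QMD/25 = 21.7/25 = 0.868
(0.868)^1.605 = exp(1.605 * ln(0.868)) = exp(1.605 * (-0.141564)) = exp(-0.227210) = 0.796753
SDI = 800 * 0.796753 = 637.402 ≈ 637

637


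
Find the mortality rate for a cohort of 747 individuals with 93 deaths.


Mortality rate = 93 / 747 = 0.124498 ≈ 0.1245

0.1245


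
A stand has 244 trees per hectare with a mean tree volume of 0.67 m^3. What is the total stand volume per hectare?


V_stand = 244 * 0.67 = 163.48 ≈ 163.5 m^3/ha

163.5 m^3/ha


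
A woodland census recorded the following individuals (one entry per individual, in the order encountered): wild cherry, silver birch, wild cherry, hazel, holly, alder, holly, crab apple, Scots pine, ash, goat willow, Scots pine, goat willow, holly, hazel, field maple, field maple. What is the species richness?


Total individuals logged = 17
Distinct species (count of individuals): wild cherry (2), silver birch (1), hazel (2), holly (3), alder (1), crab apple (1), Scots pine (2), ash (1), goat willow (2), field maple (2)
Species richness = number of distinct species = 10

10


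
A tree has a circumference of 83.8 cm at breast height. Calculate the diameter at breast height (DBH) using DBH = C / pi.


DBH = C / pi = 83.8 / 3.141593 = 26.6744 ≈ 26.67 cm

26.67 cm


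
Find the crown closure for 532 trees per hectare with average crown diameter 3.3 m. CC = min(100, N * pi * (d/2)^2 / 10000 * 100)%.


(d/2)^2 = (3.3/2)^2 = 1.65^2 = 2.7225
Crown area = 3.141593 * 2.7225 = 8.55299 m^2
N * area / 10000 * 100 = 532 * 8.55299 / 10000 * 100 = 45.5019
CC = min(100, 45.5019) = 45.5019 ≈ 45.5%

45.5%


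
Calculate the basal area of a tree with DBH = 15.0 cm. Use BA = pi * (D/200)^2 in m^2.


D/200 = 15.0/200 = 0.075 m
(D/200)^2 = 0.075^2 = 0.005625
BA = 3.141593 * 0.005625 = 0.0176715 ≈ 0.0177 m^2

0.0177 m^2


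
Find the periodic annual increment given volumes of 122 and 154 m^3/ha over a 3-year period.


PAI = (V2 - V1) / period = (154 - 122) / 3 = 32 / 3 = 10.6667 ≈ 10.67 m^3/ha/yr

10.67 m^3/ha/yr


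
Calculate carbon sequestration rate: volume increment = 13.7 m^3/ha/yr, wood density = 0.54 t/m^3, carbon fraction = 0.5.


C = 13.7 * 0.54 * 0.5 = 3.699 ≈ 3.70 t C/ha/yr

3.70 t C/ha/yr


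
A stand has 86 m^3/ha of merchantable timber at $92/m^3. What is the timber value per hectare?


Value = 86 * 92 = $7912/ha

$7912/ha


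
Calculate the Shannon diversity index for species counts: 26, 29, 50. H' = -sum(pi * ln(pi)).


Total N = 26 + 29 + 50 = 105
Per-species terms:
  p = 26/105 = 0.247619; ln(p) = -1.395864; p*ln(p) = 0.247619 * (-1.395864) = -0.345642
  p = 29/105 = 0.276190; ln(p) = -1.286666; p*ln(p) = 0.276190 * (-1.286666) = -0.355364
  p = 50/105 = 0.476190; ln(p) = -0.741938; p*ln(p) = 0.476190 * (-0.741938) = -0.353303
sum(p*ln(p)) = (-0.345642) + (-0.355364) + (-0.353303) = -1.054309
H' = -(-1.054309) = 1.054309 ≈ 1.0543

1.0543


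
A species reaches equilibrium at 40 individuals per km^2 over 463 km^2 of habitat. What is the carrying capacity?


K = 40 * 463 = 18520 individuals

18520 individuals


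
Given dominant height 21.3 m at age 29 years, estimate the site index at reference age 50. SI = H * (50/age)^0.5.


50/29 = 1.72414
(1.72414)^0.5 = 1.31307
SI = 21.3 * 1.31307 = 27.9684 ≈ 28.0 m

28.0 m


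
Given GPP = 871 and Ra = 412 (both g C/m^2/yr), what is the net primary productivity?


NPP = GPP - Ra = 871 - 412 = 459 g C/m^2/yr

459 g C/m^2/yr


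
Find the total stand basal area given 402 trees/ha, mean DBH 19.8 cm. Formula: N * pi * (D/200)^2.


(D/200)^2 = (19.8/200)^2 = 0.099^2 = 0.009801
Individual BA = 3.141593 * 0.009801 = 0.0307908 m^2
Stand BA = 402 * 0.0307908 = 12.3779 ≈ 12.38 m^2/ha

12.38 m^2/ha


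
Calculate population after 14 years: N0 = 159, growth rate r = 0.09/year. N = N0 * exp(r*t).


r*t = 0.09 * 14 = 1.26
exp(1.26) = 3.52542
N = 159 * 3.52542 = 560.542 ≈ 561

561


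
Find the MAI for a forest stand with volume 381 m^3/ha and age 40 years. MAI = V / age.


MAI = 381 / 40 = 9.5250 ≈ 9.53 m^3/ha/yr

9.53 m^3/ha/yr


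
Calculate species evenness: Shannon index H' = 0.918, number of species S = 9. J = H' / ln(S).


ln(9) = 2.19722
J = H' / ln(S) = 0.918 / 2.19722 = 0.417801 ≈ 0.4178

0.4178


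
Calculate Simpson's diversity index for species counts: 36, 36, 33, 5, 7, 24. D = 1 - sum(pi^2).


Total N = 36 + 36 + 33 + 5 + 7 + 24 = 141
Per-species terms:
  p = 36/141 = 0.255319; p^2 = 0.255319^2 = 0.065188
  p = 36/141 = 0.255319; p^2 = 0.255319^2 = 0.065188
  p = 33/141 = 0.234043; p^2 = 0.234043^2 = 0.054776
  p = 5/141 = 0.035461; p^2 = 0.035461^2 = 0.001257
  p = 7/141 = 0.049645; p^2 = 0.049645^2 = 0.002465
  p = 24/141 = 0.170213; p^2 = 0.170213^2 = 0.028972
sum(p^2) = 0.065188 + 0.065188 + 0.054776 + 0.001257 + 0.002465 + 0.028972 = 0.217846
D = 1 - 0.217846 = 0.782154 ≈ 0.7822

0.7822


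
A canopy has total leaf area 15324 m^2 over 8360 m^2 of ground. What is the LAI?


LAI = 15324 / 8360 = 1.8330 ≈ 1.83

1.83


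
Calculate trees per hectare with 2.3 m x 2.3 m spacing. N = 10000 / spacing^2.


N = 10000 / 2.3^2 = 10000 / 5.29 = 1890.36 ≈ 1890 trees/ha

1890 trees/ha


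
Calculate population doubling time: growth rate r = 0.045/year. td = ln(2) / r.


td = ln(2) / 0.045 = 0.693147 / 0.045 = 15.4033 ≈ 15.4 years

15.4 years


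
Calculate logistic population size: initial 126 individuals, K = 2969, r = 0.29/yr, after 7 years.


(K - N0)/N0 = (2969 - 126)/126 = 2843/126 = 22.5635
r*t = 0.29 * 7 = 2.03; exp(-2.03) = 0.131336
22.5635 * 0.131336 = 2.96340
1 + 2.96340 = 3.96340
N = 2969 / 3.96340 = 749.104 ≈ 749

749


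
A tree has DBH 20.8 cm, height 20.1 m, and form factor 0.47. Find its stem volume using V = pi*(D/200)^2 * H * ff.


(D/200)^2 = (20.8/200)^2 = 0.104^2 = 0.010816
BA = 3.141593 * 0.010816 = 0.0339795 m^2
V = 0.0339795 * 20.1 * 0.47 = 0.321004 ≈ 0.321 m^3

0.321 m^3


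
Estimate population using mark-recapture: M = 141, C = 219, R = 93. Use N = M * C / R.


N = M * C / R = 141 * 219 / 93 = 30879 / 93 = 332.03 ≈ 332

332 individuals


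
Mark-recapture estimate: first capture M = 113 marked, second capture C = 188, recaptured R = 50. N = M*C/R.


N = M * C / R = 113 * 188 / 50 = 21244 / 50 = 424.88 ≈ 425

425 individuals


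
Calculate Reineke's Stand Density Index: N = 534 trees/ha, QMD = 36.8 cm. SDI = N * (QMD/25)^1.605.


QMD/25 = 36.8/25 = 1.472
(1.472)^1.605 = exp(1.605 * ln(1.472)) = exp(1.605 * 0.386622) = exp(0.620528) = 1.85991
SDI = 534 * 1.85991 = 993.192 ≈ 993

993


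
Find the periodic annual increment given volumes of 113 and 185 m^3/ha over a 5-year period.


PAI = (V2 - V1) / period = (185 - 113) / 5 = 72 / 5 = 14.40 m^3/ha/yr

14.40 m^3/ha/yr


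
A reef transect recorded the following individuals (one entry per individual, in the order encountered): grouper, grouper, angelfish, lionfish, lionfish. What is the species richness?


Total individuals logged = 5
Distinct species (count of individuals): grouper (2), angelfish (1), lionfish (2)
Species richness = number of distinct species = 3

3


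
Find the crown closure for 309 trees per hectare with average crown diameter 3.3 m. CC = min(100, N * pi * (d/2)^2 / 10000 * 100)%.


(d/2)^2 = (3.3/2)^2 = 1.65^2 = 2.7225
Crown area = 3.141593 * 2.7225 = 8.55299 m^2
N * area / 10000 * 100 = 309 * 8.55299 / 10000 * 100 = 26.4287
CC = min(100, 26.4287) = 26.4287 ≈ 26.4%

26.4%


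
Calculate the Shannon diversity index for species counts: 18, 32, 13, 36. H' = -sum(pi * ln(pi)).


Total N = 18 + 32 + 13 + 36 = 99
Per-species terms:
  p = 18/99 = 0.181818; ln(p) = -1.704749; p*ln(p) = 0.181818 * (-1.704749) = -0.309954
  p = 32/99 = 0.323232; ln(p) = -1.129385; p*ln(p) = 0.323232 * (-1.129385) = -0.365053
  p = 13/99 = 0.131313; ln(p) = -2.030171; p*ln(p) = 0.131313 * (-2.030171) = -0.266588
  p = 36/99 = 0.363636; ln(p) = -1.011602; p*ln(p) = 0.363636 * (-1.011602) = -0.367855
sum(p*ln(p)) = (-0.309954) + (-0.365053) + (-0.266588) + (-0.367855) = -1.309450
H' = -(-1.309450) = 1.309450 ≈ 1.3095

1.3095


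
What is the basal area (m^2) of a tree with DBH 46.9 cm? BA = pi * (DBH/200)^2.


D/200 = 46.9/200 = 0.2345 m
(D/200)^2 = 0.2345^2 = 0.05499025
BA = 3.141593 * 0.05499025 = 0.172757 ≈ 0.1728 m^2

0.1728 m^2


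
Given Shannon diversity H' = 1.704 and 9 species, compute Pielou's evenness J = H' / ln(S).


ln(9) = 2.19722
J = H' / ln(S) = 1.704 / 2.19722 = 0.775525 ≈ 0.7755

0.7755


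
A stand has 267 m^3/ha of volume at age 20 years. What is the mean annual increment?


MAI = 267 / 20 = 13.35 m^3/ha/yr

13.35 m^3/ha/yr


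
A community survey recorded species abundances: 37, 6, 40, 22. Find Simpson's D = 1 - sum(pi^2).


Total N = 37 + 6 + 40 + 22 = 105
Per-species terms:
  p = 37/105 = 0.352381; p^2 = 0.352381^2 = 0.124172
  p = 6/105 = 0.057143; p^2 = 0.057143^2 = 0.003265
  p = 40/105 = 0.380952; p^2 = 0.380952^2 = 0.145124
  p = 22/105 = 0.209524; p^2 = 0.209524^2 = 0.043900
sum(p^2) = 0.124172 + 0.003265 + 0.145124 + 0.043900 = 0.316461
D = 1 - 0.316461 = 0.683539 ≈ 0.6835

0.6835


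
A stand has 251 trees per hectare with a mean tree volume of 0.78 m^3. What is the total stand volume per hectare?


V_stand = 251 * 0.78 = 195.78 ≈ 195.8 m^3/ha

195.8 m^3/ha


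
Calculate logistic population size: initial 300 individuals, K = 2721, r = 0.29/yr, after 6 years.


(K - N0)/N0 = (2721 - 300)/300 = 2421/300 = 8.07000
r*t = 0.29 * 6 = 1.74; exp(-1.74) = 0.175520
8.07000 * 0.175520 = 1.41645
1 + 1.41645 = 2.41645
N = 2721 / 2.41645 = 1126.03 ≈ 1126

1126


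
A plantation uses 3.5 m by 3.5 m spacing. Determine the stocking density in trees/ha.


N = 10000 / 3.5^2 = 10000 / 12.25 = 816.327 ≈ 816 trees/ha

816 trees/ha


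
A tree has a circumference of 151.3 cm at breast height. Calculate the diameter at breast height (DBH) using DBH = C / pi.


DBH = C / pi = 151.3 / 3.141593 = 48.1603 ≈ 48.16 cm

48.16 cm


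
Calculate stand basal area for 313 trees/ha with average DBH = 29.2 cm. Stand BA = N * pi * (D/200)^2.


(D/200)^2 = (29.2/200)^2 = 0.146^2 = 0.021316
Individual BA = 3.141593 * 0.021316 = 0.0669662 m^2
Stand BA = 313 * 0.0669662 = 20.9604 ≈ 20.96 m^2/ha

20.96 m^2/ha


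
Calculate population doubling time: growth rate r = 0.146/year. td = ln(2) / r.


td = ln(2) / 0.146 = 0.693147 / 0.146 = 4.74758 ≈ 4.7 years

4.7 years


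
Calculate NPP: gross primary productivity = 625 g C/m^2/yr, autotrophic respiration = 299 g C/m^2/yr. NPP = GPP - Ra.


NPP = GPP - Ra = 625 - 299 = 326 g C/m^2/yr

326 g C/m^2/yr


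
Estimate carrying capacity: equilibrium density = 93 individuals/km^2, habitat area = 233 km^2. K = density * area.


K = 93 * 233 = 21669 individuals

21669 individuals


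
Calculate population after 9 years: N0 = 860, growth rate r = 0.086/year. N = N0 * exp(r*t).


r*t = 0.086 * 9 = 0.774
exp(0.774) = 2.16842
N = 860 * 2.16842 = 1864.84 ≈ 1865

1865


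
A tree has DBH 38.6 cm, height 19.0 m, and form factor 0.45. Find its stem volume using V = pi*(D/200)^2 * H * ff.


(D/200)^2 = (38.6/200)^2 = 0.193^2 = 0.037249
BA = 3.141593 * 0.037249 = 0.117021 m^2
V = 0.117021 * 19.0 * 0.45 = 1.00053 ≈ 1.001 m^3

1.001 m^3


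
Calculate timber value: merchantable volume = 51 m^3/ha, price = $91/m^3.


Value = 51 * 91 = $4641/ha

$4641/ha


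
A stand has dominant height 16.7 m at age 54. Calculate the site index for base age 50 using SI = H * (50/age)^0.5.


50/54 = 0.925926
(0.925926)^0.5 = 0.962250
SI = 16.7 * 0.962250 = 16.0696 ≈ 16.1 m

16.1 m


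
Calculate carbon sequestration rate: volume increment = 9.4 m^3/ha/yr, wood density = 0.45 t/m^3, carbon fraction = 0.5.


C = 9.4 * 0.45 * 0.5 = 2.115 ≈ 2.12 t C/ha/yr

2.12 t C/ha/yr


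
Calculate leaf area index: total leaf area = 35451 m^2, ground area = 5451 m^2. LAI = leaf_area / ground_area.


LAI = 35451 / 5451 = 6.5036 ≈ 6.50

6.50


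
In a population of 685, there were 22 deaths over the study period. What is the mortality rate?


Mortality rate = 22 / 685 = 0.032117 ≈ 0.0321

0.0321


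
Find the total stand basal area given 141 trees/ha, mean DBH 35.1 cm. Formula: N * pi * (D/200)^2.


(D/200)^2 = (35.1/200)^2 = 0.1755^2 = 0.03080025
Individual BA = 3.141593 * 0.03080025 = 0.0967618 m^2
Stand BA = 141 * 0.0967618 = 13.6434 ≈ 13.64 m^2/ha

13.64 m^2/ha


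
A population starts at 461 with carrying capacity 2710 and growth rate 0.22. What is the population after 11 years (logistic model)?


(K - N0)/N0 = (2710 - 461)/461 = 2249/461 = 4.87852
r*t = 0.22 * 11 = 2.42; exp(-2.42) = 0.0889216
4.87852 * 0.0889216 = 0.433806
1 + 0.433806 = 1.43381
N = 2710 / 1.43381 = 1890.07 ≈ 1890

1890


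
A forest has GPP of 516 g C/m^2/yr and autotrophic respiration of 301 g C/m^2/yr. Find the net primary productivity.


NPP = GPP - Ra = 516 - 301 = 215 g C/m^2/yr

215 g C/m^2/yr


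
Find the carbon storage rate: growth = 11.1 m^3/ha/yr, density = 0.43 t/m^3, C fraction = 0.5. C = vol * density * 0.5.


C = 11.1 * 0.43 * 0.5 = 2.3865 ≈ 2.39 t C/ha/yr

2.39 t C/ha/yr


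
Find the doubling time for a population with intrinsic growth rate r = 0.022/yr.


td = ln(2) / 0.022 = 0.693147 / 0.022 = 31.5067 ≈ 31.5 years

31.5 years


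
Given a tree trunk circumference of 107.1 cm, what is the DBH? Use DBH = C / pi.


DBH = C / pi = 107.1 / 3.141593 = 34.0910 ≈ 34.09 cm

34.09 cm


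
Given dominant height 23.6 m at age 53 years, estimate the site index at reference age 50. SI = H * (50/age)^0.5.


50/53 = 0.943396
(0.943396)^0.5 = 0.971286
SI = 23.6 * 0.971286 = 22.9223 ≈ 22.9 m

22.9 m


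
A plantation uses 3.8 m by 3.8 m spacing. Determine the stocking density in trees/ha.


N = 10000 / 3.8^2 = 10000 / 14.44 = 692.521 ≈ 693 trees/ha

693 trees/ha


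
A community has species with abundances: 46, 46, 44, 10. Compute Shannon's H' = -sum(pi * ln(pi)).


Total N = 46 + 46 + 44 + 10 = 146
Per-species terms:
  p = 46/146 = 0.315068; ln(p) = -1.154967; p*ln(p) = 0.315068 * (-1.154967) = -0.363893
  p = 46/146 = 0.315068; ln(p) = -1.154967; p*ln(p) = 0.315068 * (-1.154967) = -0.363893
  p = 44/146 = 0.301370; ln(p) = -1.199417; p*ln(p) = 0.301370 * (-1.199417) = -0.361468
  p = 10/146 = 0.068493; ln(p) = -2.681024; p*ln(p) = 0.068493 * (-2.681024) = -0.183631
sum(p*ln(p)) = (-0.363893) + (-0.363893) + (-0.361468) + (-0.183631) = -1.272885
H' = -(-1.272885) = 1.272885 ≈ 1.2729

1.2729


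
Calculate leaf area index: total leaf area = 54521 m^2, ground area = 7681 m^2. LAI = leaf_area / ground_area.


LAI = 54521 / 7681 = 7.0982 ≈ 7.10

7.10


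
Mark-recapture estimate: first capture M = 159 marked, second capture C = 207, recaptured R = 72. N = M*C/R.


N = M * C / R = 159 * 207 / 72 = 32913 / 72 = 457.13 ≈ 457

457 individuals


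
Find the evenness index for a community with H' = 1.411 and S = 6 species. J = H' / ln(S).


ln(6) = 1.79176
J = H' / ln(S) = 1.411 / 1.79176 = 0.787494 ≈ 0.7875

0.7875


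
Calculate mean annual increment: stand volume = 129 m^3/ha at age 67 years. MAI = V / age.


MAI = 129 / 67 = 1.9254 ≈ 1.93 m^3/ha/yr

1.93 m^3/ha/yr


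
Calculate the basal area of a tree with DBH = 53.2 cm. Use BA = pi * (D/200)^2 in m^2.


D/200 = 53.2/200 = 0.266 m
(D/200)^2 = 0.266^2 = 0.070756
BA = 3.141593 * 0.070756 = 0.222287 ≈ 0.2223 m^2

0.2223 m^2


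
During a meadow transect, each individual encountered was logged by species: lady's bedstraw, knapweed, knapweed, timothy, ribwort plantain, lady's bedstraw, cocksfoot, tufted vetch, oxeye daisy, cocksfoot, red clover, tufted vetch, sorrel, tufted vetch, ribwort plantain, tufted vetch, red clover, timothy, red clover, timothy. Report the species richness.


Total individuals logged = 20
Distinct species (count of individuals): lady's bedstraw (2), knapweed (2), timothy (3), ribwort plantain (2), cocksfoot (2), tufted vetch (4), oxeye daisy (1), red clover (3), sorrel (1)
Species richness = number of distinct species = 9

9


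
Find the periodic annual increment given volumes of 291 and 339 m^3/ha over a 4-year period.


PAI = (V2 - V1) / period = (339 - 291) / 4 = 48 / 4 = 12.00 m^3/ha/yr

12.00 m^3/ha/yr


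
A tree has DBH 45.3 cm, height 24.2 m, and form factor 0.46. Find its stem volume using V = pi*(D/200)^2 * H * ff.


(D/200)^2 = (45.3/200)^2 = 0.2265^2 = 0.05130225
BA = 3.141593 * 0.05130225 = 0.161171 m^2
V = 0.161171 * 24.2 * 0.46 = 1.79416 ≈ 1.794 m^3

1.794 m^3


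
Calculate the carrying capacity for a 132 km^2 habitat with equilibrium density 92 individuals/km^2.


K = 92 * 132 = 12144 individuals

12144 individuals


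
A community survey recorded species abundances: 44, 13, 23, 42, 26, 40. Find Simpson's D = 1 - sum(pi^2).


Total N = 44 + 13 + 23 + 42 + 26 + 40 = 188
Per-species terms:
  p = 44/188 = 0.234043; p^2 = 0.234043^2 = 0.054776
  p = 13/188 = 0.069149; p^2 = 0.069149^2 = 0.004782
  p = 23/188 = 0.122340; p^2 = 0.122340^2 = 0.014967
  p = 42/188 = 0.223404; p^2 = 0.223404^2 = 0.049909
  p = 26/188 = 0.138298; p^2 = 0.138298^2 = 0.019126
  p = 40/188 = 0.212766; p^2 = 0.212766^2 = 0.045269
sum(p^2) = 0.054776 + 0.004782 + 0.014967 + 0.049909 + 0.019126 + 0.045269 = 0.188829
D = 1 - 0.188829 = 0.811171 ≈ 0.8112

0.8112


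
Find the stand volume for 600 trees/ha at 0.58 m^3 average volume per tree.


V_stand = 600 * 0.58 = 348.0 m^3/ha

348.0 m^3/ha


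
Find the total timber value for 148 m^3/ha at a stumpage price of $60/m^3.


Value = 148 * 60 = $8880/ha

$8880/ha


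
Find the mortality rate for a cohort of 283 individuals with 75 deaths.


Mortality rate = 75 / 283 = 0.265018 ≈ 0.2650

0.2650


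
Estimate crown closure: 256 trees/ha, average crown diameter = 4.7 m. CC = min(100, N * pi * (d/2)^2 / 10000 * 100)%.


(d/2)^2 = (4.7/2)^2 = 2.35^2 = 5.5225
Crown area = 3.141593 * 5.5225 = 17.3494 m^2
N * area / 10000 * 100 = 256 * 17.3494 / 10000 * 100 = 44.4145
CC = min(100, 44.4145) = 44.4145 ≈ 44.4%

44.4%


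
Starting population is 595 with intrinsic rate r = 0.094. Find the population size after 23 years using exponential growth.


r*t = 0.094 * 23 = 2.162
exp(2.162) = 8.68850
N = 595 * 8.68850 = 5169.66 ≈ 5170

5170
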